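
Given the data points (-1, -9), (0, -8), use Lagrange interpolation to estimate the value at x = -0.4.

Lagrange interpolation formula:
P(x) = Σ yᵢ × Lᵢ(x)
where Lᵢ(x) = Π_{j≠i} (x - xⱼ)/(xᵢ - xⱼ)

L_0(-0.4) = (-0.4 - 0)/(-1 - 0) = 0.400000
L_1(-0.4) = (-0.4 - (-1))/(0 - (-1)) = 0.600000

P(-0.4) = (-9)×L_0(-0.4) + (-8)×L_1(-0.4)
P(-0.4) = -8.400000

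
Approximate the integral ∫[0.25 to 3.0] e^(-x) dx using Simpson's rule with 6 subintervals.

f(x) = e^(-x)
a = 0.25, b = 3.0, n = 6
h = (b - a)/n = 0.458333

Simpson's rule: (h/3)[f(x₀) + 4f(x₁) + 2f(x₂) + ... + f(xₙ)]

x_0 = 0.2500, f(x_0) = 0.778801, coefficient = 1
x_1 = 0.7083, f(x_1) = 0.492464, coefficient = 4
x_2 = 1.1667, f(x_2) = 0.311403, coefficient = 2
x_3 = 1.6250, f(x_3) = 0.196912, coefficient = 4
x_4 = 2.0833, f(x_4) = 0.124514, coefficient = 2
x_5 = 2.5417, f(x_5) = 0.078735, coefficient = 4
x_6 = 3.0000, f(x_6) = 0.049787, coefficient = 1

I ≈ (0.458333/3) × 4.772867 = 0.729188
Exact value: 0.729014
Error: 0.000174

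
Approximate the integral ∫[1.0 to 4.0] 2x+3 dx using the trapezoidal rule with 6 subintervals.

f(x) = 2x+3
a = 1.0, b = 4.0, n = 6
h = (b - a)/n = 0.500000

Trapezoidal rule: (h/2)[f(x₀) + 2f(x₁) + 2f(x₂) + ... + f(xₙ)]

x_0 = 1.0000, f(x_0) = 5.000000, coefficient = 1
x_1 = 1.5000, f(x_1) = 6.000000, coefficient = 2
x_2 = 2.0000, f(x_2) = 7.000000, coefficient = 2
x_3 = 2.5000, f(x_3) = 8.000000, coefficient = 2
x_4 = 3.0000, f(x_4) = 9.000000, coefficient = 2
x_5 = 3.5000, f(x_5) = 10.000000, coefficient = 2
x_6 = 4.0000, f(x_6) = 11.000000, coefficient = 1

I ≈ (0.500000/2) × 96.000000 = 24.000000
Exact value: 24.000000
Error: 0.000000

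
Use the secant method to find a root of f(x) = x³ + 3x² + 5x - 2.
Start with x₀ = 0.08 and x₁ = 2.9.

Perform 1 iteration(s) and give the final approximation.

f(x) = x³ + 3x² + 5x - 2
x₀ = 0.08, x₁ = 2.9

Secant formula: x_{n+1} = x_n - f(x_n)(x_n - x_{n-1})/(f(x_n) - f(x_{n-1}))

Iteration 1:
  f(0.080000) = -1.580288
  f(2.900000) = 62.119000
  x_2 = 2.900000 - 62.119000×(2.900000 - 0.080000)/(62.119000 - (-1.580288))
       = 0.149960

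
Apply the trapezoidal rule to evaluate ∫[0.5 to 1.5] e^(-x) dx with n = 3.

f(x) = e^(-x)
a = 0.5, b = 1.5, n = 3
h = (b - a)/n = 0.333333

Trapezoidal rule: (h/2)[f(x₀) + 2f(x₁) + 2f(x₂) + ... + f(xₙ)]

x_0 = 0.5000, f(x_0) = 0.606531, coefficient = 1
x_1 = 0.8333, f(x_1) = 0.434598, coefficient = 2
x_2 = 1.1667, f(x_2) = 0.311403, coefficient = 2
x_3 = 1.5000, f(x_3) = 0.223130, coefficient = 1

I ≈ (0.333333/2) × 2.321664 = 0.386944
Exact value: 0.383400
Error: 0.003543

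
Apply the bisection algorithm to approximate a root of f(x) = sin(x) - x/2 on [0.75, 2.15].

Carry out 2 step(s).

f(x) = sin(x) - x/2
Initial interval: [0.75, 2.15]

Iteration 1:
  c_1 = (0.750000 + 2.150000)/2 = 1.450000
  f(c_1) = f(1.450000) = 0.267713
  f(a) × f(c) ≥ 0, new interval: [1.450000, 2.150000]
Iteration 2:
  c_2 = (1.450000 + 2.150000)/2 = 1.800000
  f(c_2) = f(1.800000) = 0.073848
  f(a) × f(c) ≥ 0, new interval: [1.800000, 2.150000]

After 2 iteration(s), the approximation is c_2 = 1.800000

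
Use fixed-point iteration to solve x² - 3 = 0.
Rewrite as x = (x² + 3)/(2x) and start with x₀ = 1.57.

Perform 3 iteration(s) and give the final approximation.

Equation: x² - 3 = 0
Fixed-point form: x = (x² + 3)/(2x)
x₀ = 1.57

x_1 = g(1.570000) = 1.740414
x_2 = g(1.740414) = 1.732071
x_3 = g(1.732071) = 1.732051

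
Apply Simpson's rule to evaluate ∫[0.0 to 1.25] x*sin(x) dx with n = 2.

f(x) = x*sin(x)
a = 0.0, b = 1.25, n = 2
h = (b - a)/n = 0.625000

Simpson's rule: (h/3)[f(x₀) + 4f(x₁) + 2f(x₂) + ... + f(xₙ)]

x_0 = 0.0000, f(x_0) = 0.000000, coefficient = 1
x_1 = 0.6250, f(x_1) = 0.365686, coefficient = 4
x_2 = 1.2500, f(x_2) = 1.186231, coefficient = 1

I ≈ (0.625000/3) × 2.648974 = 0.551870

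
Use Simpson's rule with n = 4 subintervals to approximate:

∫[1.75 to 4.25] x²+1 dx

f(x) = x²+1
a = 1.75, b = 4.25, n = 4
h = (b - a)/n = 0.625000

Simpson's rule: (h/3)[f(x₀) + 4f(x₁) + 2f(x₂) + ... + f(xₙ)]

x_0 = 1.7500, f(x_0) = 4.062500, coefficient = 1
x_1 = 2.3750, f(x_1) = 6.640625, coefficient = 4
x_2 = 3.0000, f(x_2) = 10.000000, coefficient = 2
x_3 = 3.6250, f(x_3) = 14.140625, coefficient = 4
x_4 = 4.2500, f(x_4) = 19.062500, coefficient = 1

I ≈ (0.625000/3) × 126.250000 = 26.302083
Exact value: 26.302083
Error: 0.000000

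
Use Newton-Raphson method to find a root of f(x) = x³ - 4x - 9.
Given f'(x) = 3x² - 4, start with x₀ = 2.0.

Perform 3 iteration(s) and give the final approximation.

f(x) = x³ - 4x - 9
f'(x) = 3x² - 4
x₀ = 2.0

Newton-Raphson formula: x_{n+1} = x_n - f(x_n)/f'(x_n)

Iteration 1:
  f(2.000000) = -9.000000
  f'(2.000000) = 8.000000
  x_1 = 2.000000 - (-9.000000)/8.000000 = 3.125000
Iteration 2:
  f(3.125000) = 9.017578
  f'(3.125000) = 25.296875
  x_2 = 3.125000 - 9.017578/25.296875 = 2.768530
Iteration 3:
  f(2.768530) = 1.145993
  f'(2.768530) = 18.994274
  x_3 = 2.768530 - 1.145993/18.994274 = 2.708196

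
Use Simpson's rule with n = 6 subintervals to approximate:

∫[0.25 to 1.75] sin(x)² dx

f(x) = sin(x)²
a = 0.25, b = 1.75, n = 6
h = (b - a)/n = 0.250000

Simpson's rule: (h/3)[f(x₀) + 4f(x₁) + 2f(x₂) + ... + f(xₙ)]

x_0 = 0.2500, f(x_0) = 0.061209, coefficient = 1
x_1 = 0.5000, f(x_1) = 0.229849, coefficient = 4
x_2 = 0.7500, f(x_2) = 0.464631, coefficient = 2
x_3 = 1.0000, f(x_3) = 0.708073, coefficient = 4
x_4 = 1.2500, f(x_4) = 0.900572, coefficient = 2
x_5 = 1.5000, f(x_5) = 0.994996, coefficient = 4
x_6 = 1.7500, f(x_6) = 0.968228, coefficient = 1

I ≈ (0.250000/3) × 11.491518 = 0.957626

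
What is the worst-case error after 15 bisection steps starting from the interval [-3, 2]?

Bisection error bound: |error| ≤ (b-a)/2^n
|error| ≤ (2 - (-3))/2^15 = 5/2^15
|error| ≤ 0.0001525879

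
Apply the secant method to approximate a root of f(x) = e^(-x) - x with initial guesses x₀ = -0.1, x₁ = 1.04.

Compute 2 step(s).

f(x) = e^(-x) - x
x₀ = -0.1, x₁ = 1.04

Secant formula: x_{n+1} = x_n - f(x_n)(x_n - x_{n-1})/(f(x_n) - f(x_{n-1}))

Iteration 1:
  f(-0.100000) = 1.205171
  f(1.040000) = -0.686545
  x_2 = 1.040000 - (-0.686545)×(1.040000 - (-0.100000))/(-0.686545 - 1.205171)
       = 0.626269
Iteration 2:
  f(1.040000) = -0.686545
  f(0.626269) = -0.091686
  x_3 = 0.626269 - (-0.091686)×(0.626269 - 1.040000)/(-0.091686 - (-0.686545))
       = 0.562500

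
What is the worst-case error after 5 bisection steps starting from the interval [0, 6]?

Bisection error bound: |error| ≤ (b-a)/2^n
|error| ≤ (6 - 0)/2^5 = 6/2^5
|error| ≤ 0.1875000000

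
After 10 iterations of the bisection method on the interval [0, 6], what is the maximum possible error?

Bisection error bound: |error| ≤ (b-a)/2^n
|error| ≤ (6 - 0)/2^10 = 6/2^10
|error| ≤ 0.0058593750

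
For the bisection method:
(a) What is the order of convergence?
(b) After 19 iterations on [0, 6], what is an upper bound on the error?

(a) Bisection has linear (order 1) convergence; the error is halved each step.

(b) Error bound = (b-a)/2^n = (6 - 0)/2^{19}
    = 6/2^{19}

(a) 1 (linear); (b) error ≤ 1.14e-05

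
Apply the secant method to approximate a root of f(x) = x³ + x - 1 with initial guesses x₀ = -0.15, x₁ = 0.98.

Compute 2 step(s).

f(x) = x³ + x - 1
x₀ = -0.15, x₁ = 0.98

Secant formula: x_{n+1} = x_n - f(x_n)(x_n - x_{n-1})/(f(x_n) - f(x_{n-1}))

Iteration 1:
  f(-0.150000) = -1.153375
  f(0.980000) = 0.921192
  x_2 = 0.980000 - 0.921192×(0.980000 - (-0.150000))/(0.921192 - (-1.153375))
       = 0.478234
Iteration 2:
  f(0.980000) = 0.921192
  f(0.478234) = -0.412390
  x_3 = 0.478234 - (-0.412390)×(0.478234 - 0.980000)/(-0.412390 - 0.921192)
       = 0.633398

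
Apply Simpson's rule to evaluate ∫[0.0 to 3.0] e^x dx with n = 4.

f(x) = e^x
a = 0.0, b = 3.0, n = 4
h = (b - a)/n = 0.750000

Simpson's rule: (h/3)[f(x₀) + 4f(x₁) + 2f(x₂) + ... + f(xₙ)]

x_0 = 0.0000, f(x_0) = 1.000000, coefficient = 1
x_1 = 0.7500, f(x_1) = 2.117000, coefficient = 4
x_2 = 1.5000, f(x_2) = 4.481689, coefficient = 2
x_3 = 2.2500, f(x_3) = 9.487736, coefficient = 4
x_4 = 3.0000, f(x_4) = 20.085537, coefficient = 1

I ≈ (0.750000/3) × 76.467858 = 19.116965
Exact value: 19.085537
Error: 0.031428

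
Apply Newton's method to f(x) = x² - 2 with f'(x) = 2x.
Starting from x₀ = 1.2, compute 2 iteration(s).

f(x) = x² - 2
f'(x) = 2x
x₀ = 1.2

Newton-Raphson formula: x_{n+1} = x_n - f(x_n)/f'(x_n)

Iteration 1:
  f(1.200000) = -0.560000
  f'(1.200000) = 2.400000
  x_1 = 1.200000 - (-0.560000)/2.400000 = 1.433333
Iteration 2:
  f(1.433333) = 0.054444
  f'(1.433333) = 2.866667
  x_2 = 1.433333 - 0.054444/2.866667 = 1.414341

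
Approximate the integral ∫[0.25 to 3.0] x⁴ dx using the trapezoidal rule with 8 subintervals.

f(x) = x⁴
a = 0.25, b = 3.0, n = 8
h = (b - a)/n = 0.343750

Trapezoidal rule: (h/2)[f(x₀) + 2f(x₁) + 2f(x₂) + ... + f(xₙ)]

x_0 = 0.2500, f(x_0) = 0.003906, coefficient = 1
x_1 = 0.5938, f(x_1) = 0.124284, coefficient = 2
x_2 = 0.9375, f(x_2) = 0.772476, coefficient = 2
x_3 = 1.2812, f(x_3) = 2.694856, coefficient = 2
x_4 = 1.6250, f(x_4) = 6.972900, coefficient = 2
x_5 = 1.9688, f(x_5) = 15.023194, coefficient = 2
x_6 = 2.3125, f(x_6) = 28.597427, coefficient = 2
x_7 = 2.6562, f(x_7) = 49.782395, coefficient = 2
x_8 = 3.0000, f(x_8) = 81.000000, coefficient = 1

I ≈ (0.343750/2) × 288.938972 = 49.661386
Exact value: 48.599805
Error: 1.061581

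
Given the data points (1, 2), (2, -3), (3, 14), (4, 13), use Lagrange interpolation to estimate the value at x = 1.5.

Lagrange interpolation formula:
P(x) = Σ yᵢ × Lᵢ(x)
where Lᵢ(x) = Π_{j≠i} (x - xⱼ)/(xᵢ - xⱼ)

L_0(1.5) = (1.5 - 2)/(1 - 2) × (1.5 - 3)/(1 - 3) × (1.5 - 4)/(1 - 4) = 0.312500
L_1(1.5) = (1.5 - 1)/(2 - 1) × (1.5 - 3)/(2 - 3) × (1.5 - 4)/(2 - 4) = 0.937500
L_2(1.5) = (1.5 - 1)/(3 - 1) × (1.5 - 2)/(3 - 2) × (1.5 - 4)/(3 - 4) = -0.312500
L_3(1.5) = (1.5 - 1)/(4 - 1) × (1.5 - 2)/(4 - 2) × (1.5 - 3)/(4 - 3) = 0.062500

P(1.5) = 2×L_0(1.5) + (-3)×L_1(1.5) + 14×L_2(1.5) + 13×L_3(1.5)
P(1.5) = -5.750000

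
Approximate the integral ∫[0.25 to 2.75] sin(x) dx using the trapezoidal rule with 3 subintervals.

f(x) = sin(x)
a = 0.25, b = 2.75, n = 3
h = (b - a)/n = 0.833333

Trapezoidal rule: (h/2)[f(x₀) + 2f(x₁) + 2f(x₂) + ... + f(xₙ)]

x_0 = 0.2500, f(x_0) = 0.247404, coefficient = 1
x_1 = 1.0833, f(x_1) = 0.883524, coefficient = 2
x_2 = 1.9167, f(x_2) = 0.940781, coefficient = 2
x_3 = 2.7500, f(x_3) = 0.381661, coefficient = 1

I ≈ (0.833333/2) × 4.277674 = 1.782364
Exact value: 1.893215
Error: 0.110850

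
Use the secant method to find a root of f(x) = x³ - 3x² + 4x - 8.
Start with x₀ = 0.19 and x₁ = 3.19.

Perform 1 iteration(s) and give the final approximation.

f(x) = x³ - 3x² + 4x - 8
x₀ = 0.19, x₁ = 3.19

Secant formula: x_{n+1} = x_n - f(x_n)(x_n - x_{n-1})/(f(x_n) - f(x_{n-1}))

Iteration 1:
  f(0.190000) = -7.341441
  f(3.190000) = 6.693459
  x_2 = 3.190000 - 6.693459×(3.190000 - 0.190000)/(6.693459 - (-7.341441))
       = 1.759254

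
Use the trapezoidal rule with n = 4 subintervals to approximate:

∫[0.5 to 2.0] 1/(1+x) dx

f(x) = 1/(1+x)
a = 0.5, b = 2.0, n = 4
h = (b - a)/n = 0.375000

Trapezoidal rule: (h/2)[f(x₀) + 2f(x₁) + 2f(x₂) + ... + f(xₙ)]

x_0 = 0.5000, f(x_0) = 0.666667, coefficient = 1
x_1 = 0.8750, f(x_1) = 0.533333, coefficient = 2
x_2 = 1.2500, f(x_2) = 0.444444, coefficient = 2
x_3 = 1.6250, f(x_3) = 0.380952, coefficient = 2
x_4 = 2.0000, f(x_4) = 0.333333, coefficient = 1

I ≈ (0.375000/2) × 3.717460 = 0.697024
Exact value: 0.693147
Error: 0.003877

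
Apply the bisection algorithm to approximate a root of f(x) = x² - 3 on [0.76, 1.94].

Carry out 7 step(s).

f(x) = x² - 3
Initial interval: [0.76, 1.94]

Iteration 1:
  c_1 = (0.760000 + 1.940000)/2 = 1.350000
  f(c_1) = f(1.350000) = -1.177500
  f(a) × f(c) ≥ 0, new interval: [1.350000, 1.940000]
Iteration 2:
  c_2 = (1.350000 + 1.940000)/2 = 1.645000
  f(c_2) = f(1.645000) = -0.293975
  f(a) × f(c) ≥ 0, new interval: [1.645000, 1.940000]
Iteration 3:
  c_3 = (1.645000 + 1.940000)/2 = 1.792500
  f(c_3) = f(1.792500) = 0.213056
  f(a) × f(c) < 0, new interval: [1.645000, 1.792500]
Iteration 4:
  c_4 = (1.645000 + 1.792500)/2 = 1.718750
  f(c_4) = f(1.718750) = -0.045898
  f(a) × f(c) ≥ 0, new interval: [1.718750, 1.792500]
Iteration 5:
  c_5 = (1.718750 + 1.792500)/2 = 1.755625
  f(c_5) = f(1.755625) = 0.082219
  f(a) × f(c) < 0, new interval: [1.718750, 1.755625]
Iteration 6:
  c_6 = (1.718750 + 1.755625)/2 = 1.737188
  f(c_6) = f(1.737188) = 0.017820
  f(a) × f(c) < 0, new interval: [1.718750, 1.737188]
Iteration 7:
  c_7 = (1.718750 + 1.737188)/2 = 1.727969
  f(c_7) = f(1.727969) = -0.014124
  f(a) × f(c) ≥ 0, new interval: [1.727969, 1.737188]

After 7 iteration(s), the approximation is c_7 = 1.727969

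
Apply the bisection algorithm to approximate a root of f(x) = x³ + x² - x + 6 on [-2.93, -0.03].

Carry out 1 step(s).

f(x) = x³ + x² - x + 6
Initial interval: [-2.93, -0.03]

Iteration 1:
  c_1 = (-2.930000 + (-0.030000))/2 = -1.480000
  f(c_1) = f(-1.480000) = 6.428608
  f(a) × f(c) < 0, new interval: [-2.930000, -1.480000]

After 1 iteration(s), the approximation is c_1 = -1.480000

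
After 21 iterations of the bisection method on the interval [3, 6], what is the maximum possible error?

Bisection error bound: |error| ≤ (b-a)/2^n
|error| ≤ (6 - 3)/2^21 = 3/2^21
|error| ≤ 0.0000014305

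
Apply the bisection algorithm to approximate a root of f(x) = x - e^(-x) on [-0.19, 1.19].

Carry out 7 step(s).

f(x) = x - e^(-x)
Initial interval: [-0.19, 1.19]

Iteration 1:
  c_1 = (-0.190000 + 1.190000)/2 = 0.500000
  f(c_1) = f(0.500000) = -0.106531
  f(a) × f(c) ≥ 0, new interval: [0.500000, 1.190000]
Iteration 2:
  c_2 = (0.500000 + 1.190000)/2 = 0.845000
  f(c_2) = f(0.845000) = 0.415443
  f(a) × f(c) < 0, new interval: [0.500000, 0.845000]
Iteration 3:
  c_3 = (0.500000 + 0.845000)/2 = 0.672500
  f(c_3) = f(0.672500) = 0.162069
  f(a) × f(c) < 0, new interval: [0.500000, 0.672500]
Iteration 4:
  c_4 = (0.500000 + 0.672500)/2 = 0.586250
  f(c_4) = f(0.586250) = 0.029840
  f(a) × f(c) < 0, new interval: [0.500000, 0.586250]
Iteration 5:
  c_5 = (0.500000 + 0.586250)/2 = 0.543125
  f(c_5) = f(0.543125) = -0.037805
  f(a) × f(c) ≥ 0, new interval: [0.543125, 0.586250]
Iteration 6:
  c_6 = (0.543125 + 0.586250)/2 = 0.564688
  f(c_6) = f(0.564688) = -0.003850
  f(a) × f(c) ≥ 0, new interval: [0.564688, 0.586250]
Iteration 7:
  c_7 = (0.564688 + 0.586250)/2 = 0.575469
  f(c_7) = f(0.575469) = 0.013028
  f(a) × f(c) < 0, new interval: [0.564688, 0.575469]

After 7 iteration(s), the approximation is c_7 = 0.575469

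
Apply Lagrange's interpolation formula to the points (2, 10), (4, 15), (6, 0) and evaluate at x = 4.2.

Lagrange interpolation formula:
P(x) = Σ yᵢ × Lᵢ(x)
where Lᵢ(x) = Π_{j≠i} (x - xⱼ)/(xᵢ - xⱼ)

L_0(4.2) = (4.2 - 4)/(2 - 4) × (4.2 - 6)/(2 - 6) = -0.045000
L_1(4.2) = (4.2 - 2)/(4 - 2) × (4.2 - 6)/(4 - 6) = 0.990000
L_2(4.2) = (4.2 - 2)/(6 - 2) × (4.2 - 4)/(6 - 4) = 0.055000

P(4.2) = 10×L_0(4.2) + 15×L_1(4.2) + 0×L_2(4.2)
P(4.2) = 14.400000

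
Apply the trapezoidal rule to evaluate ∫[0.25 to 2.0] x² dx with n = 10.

f(x) = x²
a = 0.25, b = 2.0, n = 10
h = (b - a)/n = 0.175000

Trapezoidal rule: (h/2)[f(x₀) + 2f(x₁) + 2f(x₂) + ... + f(xₙ)]

x_0 = 0.2500, f(x_0) = 0.062500, coefficient = 1
x_1 = 0.4250, f(x_1) = 0.180625, coefficient = 2
x_2 = 0.6000, f(x_2) = 0.360000, coefficient = 2
x_3 = 0.7750, f(x_3) = 0.600625, coefficient = 2
x_4 = 0.9500, f(x_4) = 0.902500, coefficient = 2
x_5 = 1.1250, f(x_5) = 1.265625, coefficient = 2
x_6 = 1.3000, f(x_6) = 1.690000, coefficient = 2
x_7 = 1.4750, f(x_7) = 2.175625, coefficient = 2
x_8 = 1.6500, f(x_8) = 2.722500, coefficient = 2
x_9 = 1.8250, f(x_9) = 3.330625, coefficient = 2
x_10 = 2.0000, f(x_10) = 4.000000, coefficient = 1

I ≈ (0.175000/2) × 30.518750 = 2.670391
Exact value: 2.661458
Error: 0.008932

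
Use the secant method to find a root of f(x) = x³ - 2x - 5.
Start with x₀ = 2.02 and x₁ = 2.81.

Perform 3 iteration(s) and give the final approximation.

f(x) = x³ - 2x - 5
x₀ = 2.02, x₁ = 2.81

Secant formula: x_{n+1} = x_n - f(x_n)(x_n - x_{n-1})/(f(x_n) - f(x_{n-1}))

Iteration 1:
  f(2.020000) = -0.797592
  f(2.810000) = 11.568041
  x_2 = 2.810000 - 11.568041×(2.810000 - 2.020000)/(11.568041 - (-0.797592))
       = 2.070956
Iteration 2:
  f(2.810000) = 11.568041
  f(2.070956) = -0.259879
  x_3 = 2.070956 - (-0.259879)×(2.070956 - 2.810000)/(-0.259879 - 11.568041)
       = 2.087194
Iteration 3:
  f(2.070956) = -0.259879
  f(2.087194) = -0.081785
  x_4 = 2.087194 - (-0.081785)×(2.087194 - 2.070956)/(-0.081785 - (-0.259879))
       = 2.094650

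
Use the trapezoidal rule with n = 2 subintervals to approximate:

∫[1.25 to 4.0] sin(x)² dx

f(x) = sin(x)²
a = 1.25, b = 4.0, n = 2
h = (b - a)/n = 1.375000

Trapezoidal rule: (h/2)[f(x₀) + 2f(x₁) + 2f(x₂) + ... + f(xₙ)]

x_0 = 1.2500, f(x_0) = 0.900572, coefficient = 1
x_1 = 2.6250, f(x_1) = 0.243957, coefficient = 2
x_2 = 4.0000, f(x_2) = 0.572750, coefficient = 1

I ≈ (1.375000/2) × 1.961236 = 1.348350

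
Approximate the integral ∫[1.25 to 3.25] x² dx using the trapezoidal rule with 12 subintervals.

f(x) = x²
a = 1.25, b = 3.25, n = 12
h = (b - a)/n = 0.166667

Trapezoidal rule: (h/2)[f(x₀) + 2f(x₁) + 2f(x₂) + ... + f(xₙ)]

x_0 = 1.2500, f(x_0) = 1.562500, coefficient = 1
x_1 = 1.4167, f(x_1) = 2.006944, coefficient = 2
x_2 = 1.5833, f(x_2) = 2.506944, coefficient = 2
x_3 = 1.7500, f(x_3) = 3.062500, coefficient = 2
x_4 = 1.9167, f(x_4) = 3.673611, coefficient = 2
x_5 = 2.0833, f(x_5) = 4.340278, coefficient = 2
x_6 = 2.2500, f(x_6) = 5.062500, coefficient = 2
x_7 = 2.4167, f(x_7) = 5.840278, coefficient = 2
x_8 = 2.5833, f(x_8) = 6.673611, coefficient = 2
x_9 = 2.7500, f(x_9) = 7.562500, coefficient = 2
x_10 = 2.9167, f(x_10) = 8.506944, coefficient = 2
x_11 = 3.0833, f(x_11) = 9.506944, coefficient = 2
x_12 = 3.2500, f(x_12) = 10.562500, coefficient = 1

I ≈ (0.166667/2) × 129.611111 = 10.800926
Exact value: 10.791667
Error: 0.009259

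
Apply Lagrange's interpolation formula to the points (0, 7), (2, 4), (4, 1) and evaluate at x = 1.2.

Lagrange interpolation formula:
P(x) = Σ yᵢ × Lᵢ(x)
where Lᵢ(x) = Π_{j≠i} (x - xⱼ)/(xᵢ - xⱼ)

L_0(1.2) = (1.2 - 2)/(0 - 2) × (1.2 - 4)/(0 - 4) = 0.280000
L_1(1.2) = (1.2 - 0)/(2 - 0) × (1.2 - 4)/(2 - 4) = 0.840000
L_2(1.2) = (1.2 - 0)/(4 - 0) × (1.2 - 2)/(4 - 2) = -0.120000

P(1.2) = 7×L_0(1.2) + 4×L_1(1.2) + 1×L_2(1.2)
P(1.2) = 5.200000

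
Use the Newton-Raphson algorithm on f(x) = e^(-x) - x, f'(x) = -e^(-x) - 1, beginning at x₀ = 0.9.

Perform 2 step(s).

f(x) = e^(-x) - x
f'(x) = -e^(-x) - 1
x₀ = 0.9

Newton-Raphson formula: x_{n+1} = x_n - f(x_n)/f'(x_n)

Iteration 1:
  f(0.900000) = -0.493430
  f'(0.900000) = -1.406570
  x_1 = 0.900000 - (-0.493430)/(-1.406570) = 0.549196
Iteration 2:
  f(0.549196) = 0.028218
  f'(0.549196) = -1.577414
  x_2 = 0.549196 - 0.028218/(-1.577414) = 0.567085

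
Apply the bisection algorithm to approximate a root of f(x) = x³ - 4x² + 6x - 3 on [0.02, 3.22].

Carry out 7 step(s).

f(x) = x³ - 4x² + 6x - 3
Initial interval: [0.02, 3.22]

Iteration 1:
  c_1 = (0.020000 + 3.220000)/2 = 1.620000
  f(c_1) = f(1.620000) = 0.473928
  f(a) × f(c) < 0, new interval: [0.020000, 1.620000]
Iteration 2:
  c_2 = (0.020000 + 1.620000)/2 = 0.820000
  f(c_2) = f(0.820000) = -0.218232
  f(a) × f(c) ≥ 0, new interval: [0.820000, 1.620000]
Iteration 3:
  c_3 = (0.820000 + 1.620000)/2 = 1.220000
  f(c_3) = f(1.220000) = 0.182248
  f(a) × f(c) < 0, new interval: [0.820000, 1.220000]
Iteration 4:
  c_4 = (0.820000 + 1.220000)/2 = 1.020000
  f(c_4) = f(1.020000) = 0.019608
  f(a) × f(c) < 0, new interval: [0.820000, 1.020000]
Iteration 5:
  c_5 = (0.820000 + 1.020000)/2 = 0.920000
  f(c_5) = f(0.920000) = -0.086912
  f(a) × f(c) ≥ 0, new interval: [0.920000, 1.020000]
Iteration 6:
  c_6 = (0.920000 + 1.020000)/2 = 0.970000
  f(c_6) = f(0.970000) = -0.030927
  f(a) × f(c) ≥ 0, new interval: [0.970000, 1.020000]
Iteration 7:
  c_7 = (0.970000 + 1.020000)/2 = 0.995000
  f(c_7) = f(0.995000) = -0.005025
  f(a) × f(c) ≥ 0, new interval: [0.995000, 1.020000]

After 7 iteration(s), the approximation is c_7 = 0.995000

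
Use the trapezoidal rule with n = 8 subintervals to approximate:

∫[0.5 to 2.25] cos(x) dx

f(x) = cos(x)
a = 0.5, b = 2.25, n = 8
h = (b - a)/n = 0.218750

Trapezoidal rule: (h/2)[f(x₀) + 2f(x₁) + 2f(x₂) + ... + f(xₙ)]

x_0 = 0.5000, f(x_0) = 0.877583, coefficient = 1
x_1 = 0.7188, f(x_1) = 0.752629, coefficient = 2
x_2 = 0.9375, f(x_2) = 0.591805, coefficient = 2
x_3 = 1.1562, f(x_3) = 0.402775, coefficient = 2
x_4 = 1.3750, f(x_4) = 0.194548, coefficient = 2
x_5 = 1.5938, f(x_5) = -0.022952, coefficient = 2
x_6 = 1.8125, f(x_6) = -0.239357, coefficient = 2
x_7 = 2.0312, f(x_7) = -0.444355, coefficient = 2
x_8 = 2.2500, f(x_8) = -0.628174, coefficient = 1

I ≈ (0.218750/2) × 2.719596 = 0.297456
Exact value: 0.298648
Error: 0.001192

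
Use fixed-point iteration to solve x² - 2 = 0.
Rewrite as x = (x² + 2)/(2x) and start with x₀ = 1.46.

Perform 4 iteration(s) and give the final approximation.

Equation: x² - 2 = 0
Fixed-point form: x = (x² + 2)/(2x)
x₀ = 1.46

x_1 = g(1.460000) = 1.414932
x_2 = g(1.414932) = 1.414214
x_3 = g(1.414214) = 1.414214
x_4 = g(1.414214) = 1.414214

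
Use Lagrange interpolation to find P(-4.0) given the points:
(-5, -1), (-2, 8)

Lagrange interpolation formula:
P(x) = Σ yᵢ × Lᵢ(x)
where Lᵢ(x) = Π_{j≠i} (x - xⱼ)/(xᵢ - xⱼ)

L_0(-4.0) = (-4.0 - (-2))/(-5 - (-2)) = 0.666667
L_1(-4.0) = (-4.0 - (-5))/(-2 - (-5)) = 0.333333

P(-4.0) = (-1)×L_0(-4.0) + 8×L_1(-4.0)
P(-4.0) = 2.000000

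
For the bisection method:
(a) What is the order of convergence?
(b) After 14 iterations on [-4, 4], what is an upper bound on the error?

(a) Bisection has linear (order 1) convergence; the error is halved each step.

(b) Error bound = (b-a)/2^n = (4 - (-4))/2^{14}
    = 8/2^{14}

(a) 1 (linear); (b) error ≤ 4.88e-04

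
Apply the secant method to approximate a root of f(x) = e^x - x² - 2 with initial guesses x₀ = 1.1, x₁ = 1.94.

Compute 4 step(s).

f(x) = e^x - x² - 2
x₀ = 1.1, x₁ = 1.94

Secant formula: x_{n+1} = x_n - f(x_n)(x_n - x_{n-1})/(f(x_n) - f(x_{n-1}))

Iteration 1:
  f(1.100000) = -0.205834
  f(1.940000) = 1.195151
  x_2 = 1.940000 - 1.195151×(1.940000 - 1.100000)/(1.195151 - (-0.205834))
       = 1.223414
Iteration 2:
  f(1.940000) = 1.195151
  f(1.223414) = -0.097971
  x_3 = 1.223414 - (-0.097971)×(1.223414 - 1.940000)/(-0.097971 - 1.195151)
       = 1.277704
Iteration 3:
  f(1.223414) = -0.097971
  f(1.277704) = -0.044136
  x_4 = 1.277704 - (-0.044136)×(1.277704 - 1.223414)/(-0.044136 - (-0.097971))
       = 1.322214
Iteration 4:
  f(1.277704) = -0.044136
  f(1.322214) = 0.003468
  x_5 = 1.322214 - 0.003468×(1.322214 - 1.277704)/(0.003468 - (-0.044136))
       = 1.318971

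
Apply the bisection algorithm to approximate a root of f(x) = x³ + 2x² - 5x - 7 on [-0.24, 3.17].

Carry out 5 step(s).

f(x) = x³ + 2x² - 5x - 7
Initial interval: [-0.24, 3.17]

Iteration 1:
  c_1 = (-0.240000 + 3.170000)/2 = 1.465000
  f(c_1) = f(1.465000) = -6.888330
  f(a) × f(c) ≥ 0, new interval: [1.465000, 3.170000]
Iteration 2:
  c_2 = (1.465000 + 3.170000)/2 = 2.317500
  f(c_2) = f(2.317500) = 4.600956
  f(a) × f(c) < 0, new interval: [1.465000, 2.317500]
Iteration 3:
  c_3 = (1.465000 + 2.317500)/2 = 1.891250
  f(c_3) = f(1.891250) = -2.537924
  f(a) × f(c) ≥ 0, new interval: [1.891250, 2.317500]
Iteration 4:
  c_4 = (1.891250 + 2.317500)/2 = 2.104375
  f(c_4) = f(2.104375) = 0.653915
  f(a) × f(c) < 0, new interval: [1.891250, 2.104375]
Iteration 5:
  c_5 = (1.891250 + 2.104375)/2 = 1.997812
  f(c_5) = f(1.997812) = -1.032774
  f(a) × f(c) ≥ 0, new interval: [1.997812, 2.104375]

After 5 iteration(s), the approximation is c_5 = 1.997812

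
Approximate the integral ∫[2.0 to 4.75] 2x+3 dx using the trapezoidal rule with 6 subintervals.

f(x) = 2x+3
a = 2.0, b = 4.75, n = 6
h = (b - a)/n = 0.458333

Trapezoidal rule: (h/2)[f(x₀) + 2f(x₁) + 2f(x₂) + ... + f(xₙ)]

x_0 = 2.0000, f(x_0) = 7.000000, coefficient = 1
x_1 = 2.4583, f(x_1) = 7.916667, coefficient = 2
x_2 = 2.9167, f(x_2) = 8.833333, coefficient = 2
x_3 = 3.3750, f(x_3) = 9.750000, coefficient = 2
x_4 = 3.8333, f(x_4) = 10.666667, coefficient = 2
x_5 = 4.2917, f(x_5) = 11.583333, coefficient = 2
x_6 = 4.7500, f(x_6) = 12.500000, coefficient = 1

I ≈ (0.458333/2) × 117.000000 = 26.812500
Exact value: 26.812500
Error: 0.000000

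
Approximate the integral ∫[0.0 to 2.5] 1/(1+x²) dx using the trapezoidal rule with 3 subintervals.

f(x) = 1/(1+x²)
a = 0.0, b = 2.5, n = 3
h = (b - a)/n = 0.833333

Trapezoidal rule: (h/2)[f(x₀) + 2f(x₁) + 2f(x₂) + ... + f(xₙ)]

x_0 = 0.0000, f(x_0) = 1.000000, coefficient = 1
x_1 = 0.8333, f(x_1) = 0.590164, coefficient = 2
x_2 = 1.6667, f(x_2) = 0.264706, coefficient = 2
x_3 = 2.5000, f(x_3) = 0.137931, coefficient = 1

I ≈ (0.833333/2) × 2.847671 = 1.186529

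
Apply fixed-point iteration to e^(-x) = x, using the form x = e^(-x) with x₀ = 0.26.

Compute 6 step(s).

Equation: e^(-x) = x
Fixed-point form: x = e^(-x)
x₀ = 0.26

x_1 = g(0.260000) = 0.771052
x_2 = g(0.771052) = 0.462526
x_3 = g(0.462526) = 0.629691
x_4 = g(0.629691) = 0.532757
x_5 = g(0.532757) = 0.586985
x_6 = g(0.586985) = 0.556001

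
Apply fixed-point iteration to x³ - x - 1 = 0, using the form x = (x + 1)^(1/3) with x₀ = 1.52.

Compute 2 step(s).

Equation: x³ - x - 1 = 0
Fixed-point form: x = (x + 1)^(1/3)
x₀ = 1.52

x_1 = g(1.520000) = 1.360818
x_2 = g(1.360818) = 1.331540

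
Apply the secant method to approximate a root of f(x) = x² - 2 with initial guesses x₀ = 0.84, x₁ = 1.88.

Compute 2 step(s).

f(x) = x² - 2
x₀ = 0.84, x₁ = 1.88

Secant formula: x_{n+1} = x_n - f(x_n)(x_n - x_{n-1})/(f(x_n) - f(x_{n-1}))

Iteration 1:
  f(0.840000) = -1.294400
  f(1.880000) = 1.534400
  x_2 = 1.880000 - 1.534400×(1.880000 - 0.840000)/(1.534400 - (-1.294400))
       = 1.315882
Iteration 2:
  f(1.880000) = 1.534400
  f(1.315882) = -0.268454
  x_3 = 1.315882 - (-0.268454)×(1.315882 - 1.880000)/(-0.268454 - 1.534400)
       = 1.399882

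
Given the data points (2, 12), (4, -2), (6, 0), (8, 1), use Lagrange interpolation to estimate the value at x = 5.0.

Lagrange interpolation formula:
P(x) = Σ yᵢ × Lᵢ(x)
where Lᵢ(x) = Π_{j≠i} (x - xⱼ)/(xᵢ - xⱼ)

L_0(5.0) = (5.0 - 4)/(2 - 4) × (5.0 - 6)/(2 - 6) × (5.0 - 8)/(2 - 8) = -0.062500
L_1(5.0) = (5.0 - 2)/(4 - 2) × (5.0 - 6)/(4 - 6) × (5.0 - 8)/(4 - 8) = 0.562500
L_2(5.0) = (5.0 - 2)/(6 - 2) × (5.0 - 4)/(6 - 4) × (5.0 - 8)/(6 - 8) = 0.562500
L_3(5.0) = (5.0 - 2)/(8 - 2) × (5.0 - 4)/(8 - 4) × (5.0 - 6)/(8 - 6) = -0.062500

P(5.0) = 12×L_0(5.0) + (-2)×L_1(5.0) + 0×L_2(5.0) + 1×L_3(5.0)
P(5.0) = -1.937500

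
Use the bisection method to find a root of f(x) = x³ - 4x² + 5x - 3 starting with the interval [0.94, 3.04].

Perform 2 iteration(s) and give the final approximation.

f(x) = x³ - 4x² + 5x - 3
Initial interval: [0.94, 3.04]

Iteration 1:
  c_1 = (0.940000 + 3.040000)/2 = 1.990000
  f(c_1) = f(1.990000) = -1.009801
  f(a) × f(c) ≥ 0, new interval: [1.990000, 3.040000]
Iteration 2:
  c_2 = (1.990000 + 3.040000)/2 = 2.515000
  f(c_2) = f(2.515000) = 0.182041
  f(a) × f(c) < 0, new interval: [1.990000, 2.515000]

After 2 iteration(s), the approximation is c_2 = 2.515000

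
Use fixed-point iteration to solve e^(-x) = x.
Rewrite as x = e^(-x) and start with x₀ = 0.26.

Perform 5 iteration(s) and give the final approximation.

Equation: e^(-x) = x
Fixed-point form: x = e^(-x)
x₀ = 0.26

x_1 = g(0.260000) = 0.771052
x_2 = g(0.771052) = 0.462526
x_3 = g(0.462526) = 0.629691
x_4 = g(0.629691) = 0.532757
x_5 = g(0.532757) = 0.586985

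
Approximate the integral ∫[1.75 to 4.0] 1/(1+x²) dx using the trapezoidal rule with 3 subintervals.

f(x) = 1/(1+x²)
a = 1.75, b = 4.0, n = 3
h = (b - a)/n = 0.750000

Trapezoidal rule: (h/2)[f(x₀) + 2f(x₁) + 2f(x₂) + ... + f(xₙ)]

x_0 = 1.7500, f(x_0) = 0.246154, coefficient = 1
x_1 = 2.5000, f(x_1) = 0.137931, coefficient = 2
x_2 = 3.2500, f(x_2) = 0.086486, coefficient = 2
x_3 = 4.0000, f(x_3) = 0.058824, coefficient = 1

I ≈ (0.750000/2) × 0.753812 = 0.282680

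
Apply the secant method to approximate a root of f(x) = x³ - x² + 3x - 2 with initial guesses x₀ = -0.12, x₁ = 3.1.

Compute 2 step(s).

f(x) = x³ - x² + 3x - 2
x₀ = -0.12, x₁ = 3.1

Secant formula: x_{n+1} = x_n - f(x_n)(x_n - x_{n-1})/(f(x_n) - f(x_{n-1}))

Iteration 1:
  f(-0.120000) = -2.376128
  f(3.100000) = 27.481000
  x_2 = 3.100000 - 27.481000×(3.100000 - (-0.120000))/(27.481000 - (-2.376128))
       = 0.136258
Iteration 2:
  f(3.100000) = 27.481000
  f(0.136258) = -1.607262
  x_3 = 0.136258 - (-1.607262)×(0.136258 - 3.100000)/(-1.607262 - 27.481000)
       = 0.300019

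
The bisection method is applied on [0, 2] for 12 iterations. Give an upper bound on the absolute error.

Bisection error bound: |error| ≤ (b-a)/2^n
|error| ≤ (2 - 0)/2^12 = 2/2^12
|error| ≤ 0.0004882812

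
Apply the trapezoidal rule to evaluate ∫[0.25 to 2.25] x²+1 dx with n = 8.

f(x) = x²+1
a = 0.25, b = 2.25, n = 8
h = (b - a)/n = 0.250000

Trapezoidal rule: (h/2)[f(x₀) + 2f(x₁) + 2f(x₂) + ... + f(xₙ)]

x_0 = 0.2500, f(x_0) = 1.062500, coefficient = 1
x_1 = 0.5000, f(x_1) = 1.250000, coefficient = 2
x_2 = 0.7500, f(x_2) = 1.562500, coefficient = 2
x_3 = 1.0000, f(x_3) = 2.000000, coefficient = 2
x_4 = 1.2500, f(x_4) = 2.562500, coefficient = 2
x_5 = 1.5000, f(x_5) = 3.250000, coefficient = 2
x_6 = 1.7500, f(x_6) = 4.062500, coefficient = 2
x_7 = 2.0000, f(x_7) = 5.000000, coefficient = 2
x_8 = 2.2500, f(x_8) = 6.062500, coefficient = 1

I ≈ (0.250000/2) × 46.500000 = 5.812500
Exact value: 5.791667
Error: 0.020833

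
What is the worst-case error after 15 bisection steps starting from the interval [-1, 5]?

Bisection error bound: |error| ≤ (b-a)/2^n
|error| ≤ (5 - (-1))/2^15 = 6/2^15
|error| ≤ 0.0001831055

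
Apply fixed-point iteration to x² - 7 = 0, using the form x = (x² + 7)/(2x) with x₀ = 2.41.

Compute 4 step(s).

Equation: x² - 7 = 0
Fixed-point form: x = (x² + 7)/(2x)
x₀ = 2.41

x_1 = g(2.410000) = 2.657282
x_2 = g(2.657282) = 2.645776
x_3 = g(2.645776) = 2.645751
x_4 = g(2.645751) = 2.645751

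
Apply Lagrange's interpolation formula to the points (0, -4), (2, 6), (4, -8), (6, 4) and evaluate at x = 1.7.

Lagrange interpolation formula:
P(x) = Σ yᵢ × Lᵢ(x)
where Lᵢ(x) = Π_{j≠i} (x - xⱼ)/(xᵢ - xⱼ)

L_0(1.7) = (1.7 - 2)/(0 - 2) × (1.7 - 4)/(0 - 4) × (1.7 - 6)/(0 - 6) = 0.061813
L_1(1.7) = (1.7 - 0)/(2 - 0) × (1.7 - 4)/(2 - 4) × (1.7 - 6)/(2 - 6) = 1.050812
L_2(1.7) = (1.7 - 0)/(4 - 0) × (1.7 - 2)/(4 - 2) × (1.7 - 6)/(4 - 6) = -0.137063
L_3(1.7) = (1.7 - 0)/(6 - 0) × (1.7 - 2)/(6 - 2) × (1.7 - 4)/(6 - 4) = 0.024438

P(1.7) = (-4)×L_0(1.7) + 6×L_1(1.7) + (-8)×L_2(1.7) + 4×L_3(1.7)
P(1.7) = 7.251875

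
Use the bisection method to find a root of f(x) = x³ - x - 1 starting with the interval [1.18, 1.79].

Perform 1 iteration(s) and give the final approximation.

f(x) = x³ - x - 1
Initial interval: [1.18, 1.79]

Iteration 1:
  c_1 = (1.180000 + 1.790000)/2 = 1.485000
  f(c_1) = f(1.485000) = 0.789759
  f(a) × f(c) < 0, new interval: [1.180000, 1.485000]

After 1 iteration(s), the approximation is c_1 = 1.485000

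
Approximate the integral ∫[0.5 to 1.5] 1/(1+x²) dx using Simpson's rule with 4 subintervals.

f(x) = 1/(1+x²)
a = 0.5, b = 1.5, n = 4
h = (b - a)/n = 0.250000

Simpson's rule: (h/3)[f(x₀) + 4f(x₁) + 2f(x₂) + ... + f(xₙ)]

x_0 = 0.5000, f(x_0) = 0.800000, coefficient = 1
x_1 = 0.7500, f(x_1) = 0.640000, coefficient = 4
x_2 = 1.0000, f(x_2) = 0.500000, coefficient = 2
x_3 = 1.2500, f(x_3) = 0.390244, coefficient = 4
x_4 = 1.5000, f(x_4) = 0.307692, coefficient = 1

I ≈ (0.250000/3) × 6.228668 = 0.519056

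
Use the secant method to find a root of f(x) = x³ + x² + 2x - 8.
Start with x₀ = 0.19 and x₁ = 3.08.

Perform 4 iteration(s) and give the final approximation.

f(x) = x³ + x² + 2x - 8
x₀ = 0.19, x₁ = 3.08

Secant formula: x_{n+1} = x_n - f(x_n)(x_n - x_{n-1})/(f(x_n) - f(x_{n-1}))

Iteration 1:
  f(0.190000) = -7.577041
  f(3.080000) = 36.864512
  x_2 = 3.080000 - 36.864512×(3.080000 - 0.190000)/(36.864512 - (-7.577041))
       = 0.682729
Iteration 2:
  f(3.080000) = 36.864512
  f(0.682729) = -5.850190
  x_3 = 0.682729 - (-5.850190)×(0.682729 - 3.080000)/(-5.850190 - 36.864512)
       = 1.011058
Iteration 3:
  f(0.682729) = -5.850190
  f(1.011058) = -3.922100
  x_4 = 1.011058 - (-3.922100)×(1.011058 - 0.682729)/(-3.922100 - (-5.850190))
       = 1.678943
Iteration 4:
  f(1.011058) = -3.922100
  f(1.678943) = 2.909420
  x_5 = 1.678943 - 2.909420×(1.678943 - 1.011058)/(2.909420 - (-3.922100))
       = 1.394503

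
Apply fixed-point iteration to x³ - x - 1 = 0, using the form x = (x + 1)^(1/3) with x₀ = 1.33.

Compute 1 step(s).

Equation: x³ - x - 1 = 0
Fixed-point form: x = (x + 1)^(1/3)
x₀ = 1.33

x_1 = g(1.330000) = 1.325721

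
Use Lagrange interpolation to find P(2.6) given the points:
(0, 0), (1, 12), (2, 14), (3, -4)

Lagrange interpolation formula:
P(x) = Σ yᵢ × Lᵢ(x)
where Lᵢ(x) = Π_{j≠i} (x - xⱼ)/(xᵢ - xⱼ)

L_0(2.6) = (2.6 - 1)/(0 - 1) × (2.6 - 2)/(0 - 2) × (2.6 - 3)/(0 - 3) = 0.064000
L_1(2.6) = (2.6 - 0)/(1 - 0) × (2.6 - 2)/(1 - 2) × (2.6 - 3)/(1 - 3) = -0.312000
L_2(2.6) = (2.6 - 0)/(2 - 0) × (2.6 - 1)/(2 - 1) × (2.6 - 3)/(2 - 3) = 0.832000
L_3(2.6) = (2.6 - 0)/(3 - 0) × (2.6 - 1)/(3 - 1) × (2.6 - 2)/(3 - 2) = 0.416000

P(2.6) = 0×L_0(2.6) + 12×L_1(2.6) + 14×L_2(2.6) + (-4)×L_3(2.6)
P(2.6) = 6.240000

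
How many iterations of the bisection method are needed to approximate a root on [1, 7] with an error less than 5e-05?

We need (b-a)/2^n ≤ 5e-05
(7 - 1)/2^n ≤ 5e-05
6/2^n ≤ 5e-05
2^n ≥ 120000
n ≥ log₂(120000) = 16.87
n ≥ 17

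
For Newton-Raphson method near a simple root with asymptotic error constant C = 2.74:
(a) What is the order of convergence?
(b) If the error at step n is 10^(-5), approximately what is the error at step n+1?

(a) Newton-Raphson has quadratic (order 2) convergence near simple roots.
    This means |e_{n+1}| ≈ C|e_n|².

(b) With |e_n| = 10^(-5) and C = 2.74:
    |e_{n+1}| ≈ 2.74 × (10^(-5))² = 2.74 × 10^(-10)

(a) 2 (quadratic); (b) |e_{n+1}| ≈ 2.740e-10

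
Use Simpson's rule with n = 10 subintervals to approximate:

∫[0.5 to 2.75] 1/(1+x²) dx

f(x) = 1/(1+x²)
a = 0.5, b = 2.75, n = 10
h = (b - a)/n = 0.225000

Simpson's rule: (h/3)[f(x₀) + 4f(x₁) + 2f(x₂) + ... + f(xₙ)]

x_0 = 0.5000, f(x_0) = 0.800000, coefficient = 1
x_1 = 0.7250, f(x_1) = 0.655469, coefficient = 4
x_2 = 0.9500, f(x_2) = 0.525624, coefficient = 2
x_3 = 1.1750, f(x_3) = 0.420058, coefficient = 4
x_4 = 1.4000, f(x_4) = 0.337838, coefficient = 2
x_5 = 1.6250, f(x_5) = 0.274678, coefficient = 4
x_6 = 1.8500, f(x_6) = 0.226116, coefficient = 2
x_7 = 2.0750, f(x_7) = 0.188479, coefficient = 4
x_8 = 2.3000, f(x_8) = 0.158983, coefficient = 2
x_9 = 2.5250, f(x_9) = 0.135582, coefficient = 4
x_10 = 2.7500, f(x_10) = 0.116788, coefficient = 1

I ≈ (0.225000/3) × 10.110974 = 0.758323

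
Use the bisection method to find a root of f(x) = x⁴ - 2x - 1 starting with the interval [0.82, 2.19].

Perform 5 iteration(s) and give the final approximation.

f(x) = x⁴ - 2x - 1
Initial interval: [0.82, 2.19]

Iteration 1:
  c_1 = (0.820000 + 2.190000)/2 = 1.505000
  f(c_1) = f(1.505000) = 1.120338
  f(a) × f(c) < 0, new interval: [0.820000, 1.505000]
Iteration 2:
  c_2 = (0.820000 + 1.505000)/2 = 1.162500
  f(c_2) = f(1.162500) = -1.498701
  f(a) × f(c) ≥ 0, new interval: [1.162500, 1.505000]
Iteration 3:
  c_3 = (1.162500 + 1.505000)/2 = 1.333750
  f(c_3) = f(1.333750) = -0.503054
  f(a) × f(c) ≥ 0, new interval: [1.333750, 1.505000]
Iteration 4:
  c_4 = (1.333750 + 1.505000)/2 = 1.419375
  f(c_4) = f(1.419375) = 0.219965
  f(a) × f(c) < 0, new interval: [1.333750, 1.419375]
Iteration 5:
  c_5 = (1.333750 + 1.419375)/2 = 1.376562
  f(c_5) = f(1.376562) = -0.162387
  f(a) × f(c) ≥ 0, new interval: [1.376562, 1.419375]

After 5 iteration(s), the approximation is c_5 = 1.376562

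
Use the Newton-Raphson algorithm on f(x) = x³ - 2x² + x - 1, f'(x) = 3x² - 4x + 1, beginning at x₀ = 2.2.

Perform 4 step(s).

f(x) = x³ - 2x² + x - 1
f'(x) = 3x² - 4x + 1
x₀ = 2.2

Newton-Raphson formula: x_{n+1} = x_n - f(x_n)/f'(x_n)

Iteration 1:
  f(2.200000) = 2.168000
  f'(2.200000) = 6.720000
  x_1 = 2.200000 - 2.168000/6.720000 = 1.877381
Iteration 2:
  f(1.877381) = 0.445203
  f'(1.877381) = 4.064154
  x_2 = 1.877381 - 0.445203/4.064154 = 1.767837
Iteration 3:
  f(1.767837) = 0.042271
  f'(1.767837) = 3.304396
  x_3 = 1.767837 - 0.042271/3.304396 = 1.755045
Iteration 4:
  f(1.755045) = 0.000538
  f'(1.755045) = 3.220368
  x_4 = 1.755045 - 0.000538/3.220368 = 1.754878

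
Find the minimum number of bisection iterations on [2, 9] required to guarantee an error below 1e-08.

We need (b-a)/2^n ≤ 1e-08
(9 - 2)/2^n ≤ 1e-08
7/2^n ≤ 1e-08
2^n ≥ 700000000
n ≥ log₂(700000000) = 29.38
n ≥ 30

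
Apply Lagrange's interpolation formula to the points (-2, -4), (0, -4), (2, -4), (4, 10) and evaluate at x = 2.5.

Lagrange interpolation formula:
P(x) = Σ yᵢ × Lᵢ(x)
where Lᵢ(x) = Π_{j≠i} (x - xⱼ)/(xᵢ - xⱼ)

L_0(2.5) = (2.5 - 0)/(-2 - 0) × (2.5 - 2)/(-2 - 2) × (2.5 - 4)/(-2 - 4) = 0.039062
L_1(2.5) = (2.5 - (-2))/(0 - (-2)) × (2.5 - 2)/(0 - 2) × (2.5 - 4)/(0 - 4) = -0.210938
L_2(2.5) = (2.5 - (-2))/(2 - (-2)) × (2.5 - 0)/(2 - 0) × (2.5 - 4)/(2 - 4) = 1.054688
L_3(2.5) = (2.5 - (-2))/(4 - (-2)) × (2.5 - 0)/(4 - 0) × (2.5 - 2)/(4 - 2) = 0.117188

P(2.5) = (-4)×L_0(2.5) + (-4)×L_1(2.5) + (-4)×L_2(2.5) + 10×L_3(2.5)
P(2.5) = -2.359375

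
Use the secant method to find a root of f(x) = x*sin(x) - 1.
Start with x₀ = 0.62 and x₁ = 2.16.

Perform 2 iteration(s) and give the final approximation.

f(x) = x*sin(x) - 1
x₀ = 0.62, x₁ = 2.16

Secant formula: x_{n+1} = x_n - f(x_n)(x_n - x_{n-1})/(f(x_n) - f(x_{n-1}))

Iteration 1:
  f(0.620000) = -0.639758
  f(2.160000) = 0.795788
  x_2 = 2.160000 - 0.795788×(2.160000 - 0.620000)/(0.795788 - (-0.639758))
       = 1.306308
Iteration 2:
  f(2.160000) = 0.795788
  f(1.306308) = 0.260883
  x_3 = 1.306308 - 0.260883×(1.306308 - 2.160000)/(0.260883 - 0.795788)
       = 0.889946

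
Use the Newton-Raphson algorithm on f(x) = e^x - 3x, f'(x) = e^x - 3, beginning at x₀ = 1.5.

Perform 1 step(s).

f(x) = e^x - 3x
f'(x) = e^x - 3
x₀ = 1.5

Newton-Raphson formula: x_{n+1} = x_n - f(x_n)/f'(x_n)

Iteration 1:
  f(1.500000) = -0.018311
  f'(1.500000) = 1.481689
  x_1 = 1.500000 - (-0.018311)/1.481689 = 1.512358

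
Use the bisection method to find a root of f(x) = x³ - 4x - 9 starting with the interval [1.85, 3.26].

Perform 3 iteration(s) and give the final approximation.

f(x) = x³ - 4x - 9
Initial interval: [1.85, 3.26]

Iteration 1:
  c_1 = (1.850000 + 3.260000)/2 = 2.555000
  f(c_1) = f(2.555000) = -2.540896
  f(a) × f(c) ≥ 0, new interval: [2.555000, 3.260000]
Iteration 2:
  c_2 = (2.555000 + 3.260000)/2 = 2.907500
  f(c_2) = f(2.907500) = 3.948715
  f(a) × f(c) < 0, new interval: [2.555000, 2.907500]
Iteration 3:
  c_3 = (2.555000 + 2.907500)/2 = 2.731250
  f(c_3) = f(2.731250) = 0.449378
  f(a) × f(c) < 0, new interval: [2.555000, 2.731250]

After 3 iteration(s), the approximation is c_3 = 2.731250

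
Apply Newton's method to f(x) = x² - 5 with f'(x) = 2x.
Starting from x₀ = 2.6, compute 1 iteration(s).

f(x) = x² - 5
f'(x) = 2x
x₀ = 2.6

Newton-Raphson formula: x_{n+1} = x_n - f(x_n)/f'(x_n)

Iteration 1:
  f(2.600000) = 1.760000
  f'(2.600000) = 5.200000
  x_1 = 2.600000 - 1.760000/5.200000 = 2.261538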